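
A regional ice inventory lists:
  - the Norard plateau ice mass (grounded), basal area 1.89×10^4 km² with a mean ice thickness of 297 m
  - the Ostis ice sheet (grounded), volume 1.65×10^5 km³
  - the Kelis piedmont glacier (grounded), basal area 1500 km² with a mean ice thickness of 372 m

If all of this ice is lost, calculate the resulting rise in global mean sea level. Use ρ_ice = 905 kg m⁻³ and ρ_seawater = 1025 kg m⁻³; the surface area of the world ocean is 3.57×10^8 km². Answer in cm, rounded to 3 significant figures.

Norard: ice volume = 1.89×10^4 km² × 297 m = 5613 km³; 5613 × (905/1025) = 4956 km³ of water.
Ostis: 1.65×10^5 km³ × (905/1025) = 1.457×10^5 km³ of water.
Kelis: ice volume = 1500 km² × 372 m = 558.0 km³; 558.0 × (905/1025) = 492.7 km³ of water.
Total added water ≈ 1.511×10^14 m³ over 3.57×10^14 m² → Δh = 0.423 m = 42.3 cm.

≈ 42.3 cm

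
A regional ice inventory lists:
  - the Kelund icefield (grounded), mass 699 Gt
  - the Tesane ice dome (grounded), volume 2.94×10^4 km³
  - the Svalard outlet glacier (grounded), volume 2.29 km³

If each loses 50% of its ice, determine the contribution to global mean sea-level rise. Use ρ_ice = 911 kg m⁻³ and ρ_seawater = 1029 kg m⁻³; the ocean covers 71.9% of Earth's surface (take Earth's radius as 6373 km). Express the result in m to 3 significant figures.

Kelund: 0.5 × 699 Gt = 3.495×10^14 kg; dividing by ρ_w = 1029 kg m⁻³ gives 3.397×10^11 m³ of water.
Tesane: 0.5 × 2.94×10^4 km³ × (911/1029) = 1.301×10^4 km³ of water.
Svalard: 0.5 × 2.29 km³ × (911/1029) = 1.014 km³ of water.
Total added water ≈ 1.335×10^13 m³ over 3.67×10^14 m² → Δh = 0.0364 m.

≈ 0.0364 m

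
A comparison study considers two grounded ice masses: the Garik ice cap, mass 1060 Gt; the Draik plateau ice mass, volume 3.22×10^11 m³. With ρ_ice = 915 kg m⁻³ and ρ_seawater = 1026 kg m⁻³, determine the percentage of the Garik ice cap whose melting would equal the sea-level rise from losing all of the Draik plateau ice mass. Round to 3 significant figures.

≈ 27.8 %

Equal sea-level rise means equal mass of meltwater, i.e. equal mass of ice lost.
Ice mass of Draik: 2.946×10^14 kg; ice mass of Garik: 1.060×10^15 kg.
Fraction required = 2.946×10^14 / 1.060×10^15 = 0.278 → 27.8 %.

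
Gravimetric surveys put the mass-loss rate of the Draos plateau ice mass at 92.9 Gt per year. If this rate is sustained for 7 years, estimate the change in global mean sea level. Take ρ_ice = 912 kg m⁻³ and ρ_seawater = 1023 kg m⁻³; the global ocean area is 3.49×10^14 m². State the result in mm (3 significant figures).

Total mass lost = 92.9 Gt/yr × 7 yr = 650.3 Gt = 6.503×10^14 kg.
ρ_w = 1023 kg m⁻³, so water volume = 6.503×10^14 / 1023 = 6.357×10^11 m³.
Δh = 6.357×10^11 / 3.49×10^14 = 1.82×10^-3 m = 1.82 mm.

≈ 1.82 mm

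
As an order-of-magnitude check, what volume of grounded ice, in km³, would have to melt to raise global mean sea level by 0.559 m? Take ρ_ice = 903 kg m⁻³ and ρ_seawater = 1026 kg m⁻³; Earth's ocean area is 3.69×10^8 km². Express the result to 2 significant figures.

Required water volume = Δh × A = 0.559 m × 3.69×10^14 m² = 2.063×10^14 m³ = 2.063×10^5 km³.
Ice volume = water volume × ρ_w/ρ_ice = 2.063×10^5 × 1026/903 = 2.3×10^5 km³.

≈ 2.3×10^5 km³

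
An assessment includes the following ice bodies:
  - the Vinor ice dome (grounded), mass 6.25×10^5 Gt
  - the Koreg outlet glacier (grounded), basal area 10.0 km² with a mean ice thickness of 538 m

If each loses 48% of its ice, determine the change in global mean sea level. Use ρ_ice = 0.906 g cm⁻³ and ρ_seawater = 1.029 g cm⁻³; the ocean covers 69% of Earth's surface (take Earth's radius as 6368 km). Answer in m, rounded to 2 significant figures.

Vinor: 0.48 × 6.25×10^5 Gt = 3.000×10^17 kg; dividing by ρ_w = 1.029 g cm⁻³ = 1029 kg m⁻³ gives 2.915×10^14 m³ of water.
Koreg: ice volume = 10.0 km² × 538 m = 5.380 km³; 0.48 × 5.380 × (906/1029) = 2.274 km³ of water.
Total added water ≈ 2.915×10^14 m³ over 3.52×10^14 m² → Δh = 0.829 m.

≈ 0.83 m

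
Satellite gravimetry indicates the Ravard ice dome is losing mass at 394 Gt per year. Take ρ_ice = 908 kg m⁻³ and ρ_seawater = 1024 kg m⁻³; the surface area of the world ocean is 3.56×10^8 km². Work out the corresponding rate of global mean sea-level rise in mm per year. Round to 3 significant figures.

≈ 1.08 mm/yr

ρ_w = 1024 kg m⁻³. Annual water volume added = 394 Gt / ρ_w = 3.940×10^14 kg / 1024 kg m⁻³ = 3.848×10^11 m³.
Δh per year = 3.848×10^11 / 3.56×10^14 = 1.08×10^-3 m = 1.08 mm.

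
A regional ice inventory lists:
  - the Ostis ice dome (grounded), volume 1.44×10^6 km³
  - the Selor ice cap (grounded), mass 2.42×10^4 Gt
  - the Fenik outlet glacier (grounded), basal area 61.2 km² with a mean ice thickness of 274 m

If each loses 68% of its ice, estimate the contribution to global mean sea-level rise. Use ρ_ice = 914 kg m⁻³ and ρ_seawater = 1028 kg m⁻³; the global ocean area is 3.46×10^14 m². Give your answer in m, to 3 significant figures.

Ostis: 0.68 × 1.44×10^6 km³ × (914/1028) = 8.706×10^5 km³ of water.
Selor: 0.68 × 2.42×10^4 Gt = 1.646×10^16 kg; dividing by ρ_w = 1028 kg m⁻³ gives 1.601×10^13 m³ of water.
Fenik: ice volume = 61.2 km² × 274 m = 16.77 km³; 0.68 × 16.77 × (914/1028) = 10.14 km³ of water.
Total added water ≈ 8.866×10^14 m³ over 3.46×10^14 m² → Δh = 2.56 m.

≈ 2.56 m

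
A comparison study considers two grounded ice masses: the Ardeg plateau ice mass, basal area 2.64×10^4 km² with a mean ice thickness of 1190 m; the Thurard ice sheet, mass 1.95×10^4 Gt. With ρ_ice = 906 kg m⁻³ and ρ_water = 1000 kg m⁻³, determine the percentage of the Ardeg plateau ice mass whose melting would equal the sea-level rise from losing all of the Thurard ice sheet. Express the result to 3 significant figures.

≈ 68.5 %

Equal sea-level rise means equal mass of meltwater, i.e. equal mass of ice lost.
Ice mass of Thurard: 1.950×10^16 kg; ice mass of Ardeg: 2.846×10^16 kg.
Fraction required = 1.950×10^16 / 2.846×10^16 = 0.685 → 68.5 %.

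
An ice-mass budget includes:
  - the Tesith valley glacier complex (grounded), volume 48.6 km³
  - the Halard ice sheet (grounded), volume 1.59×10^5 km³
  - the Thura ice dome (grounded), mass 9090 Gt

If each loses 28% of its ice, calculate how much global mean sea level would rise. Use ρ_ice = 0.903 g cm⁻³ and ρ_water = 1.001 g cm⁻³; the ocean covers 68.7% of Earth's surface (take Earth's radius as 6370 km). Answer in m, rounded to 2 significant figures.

≈ 0.12 m

Tesith: 0.28 × 48.6 km³ × (903/1001) = 12.28 km³ of water.
Halard: 0.28 × 1.59×10^5 km³ × (903/1001) = 4.016×10^4 km³ of water.
Thura: 0.28 × 9090 Gt = 2.545×10^15 kg; dividing by ρ_w = 1.001 g cm⁻³ = 1001 kg m⁻³ gives 2.543×10^12 m³ of water.
Total added water ≈ 4.272×10^13 m³ over 3.50×10^14 m² → Δh = 0.122 m.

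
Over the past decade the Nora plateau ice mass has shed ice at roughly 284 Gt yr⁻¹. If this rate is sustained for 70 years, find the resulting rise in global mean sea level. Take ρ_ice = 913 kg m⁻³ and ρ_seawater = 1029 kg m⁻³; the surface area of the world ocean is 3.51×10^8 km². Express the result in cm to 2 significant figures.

≈ 5.5 cm

Total mass lost = 284 Gt/yr × 70 yr = 1.988×10^4 Gt = 1.988×10^16 kg.
ρ_w = 1029 kg m⁻³, so water volume = 1.988×10^16 / 1029 = 1.932×10^13 m³.
Δh = 1.932×10^13 / 3.51×10^14 = 0.0550 m = 5.5 cm.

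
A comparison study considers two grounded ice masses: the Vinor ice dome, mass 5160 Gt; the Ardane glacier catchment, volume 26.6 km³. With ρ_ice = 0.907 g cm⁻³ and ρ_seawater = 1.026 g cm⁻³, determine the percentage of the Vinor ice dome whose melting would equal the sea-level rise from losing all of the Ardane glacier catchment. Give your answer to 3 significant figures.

≈ 0.468 %

Equal sea-level rise means equal mass of meltwater, i.e. equal mass of ice lost.
Ice mass of Ardane: 2.413×10^13 kg; ice mass of Vinor: 5.160×10^15 kg.
Fraction required = 2.413×10^13 / 5.160×10^15 = 4.68×10^-3 → 0.468 %.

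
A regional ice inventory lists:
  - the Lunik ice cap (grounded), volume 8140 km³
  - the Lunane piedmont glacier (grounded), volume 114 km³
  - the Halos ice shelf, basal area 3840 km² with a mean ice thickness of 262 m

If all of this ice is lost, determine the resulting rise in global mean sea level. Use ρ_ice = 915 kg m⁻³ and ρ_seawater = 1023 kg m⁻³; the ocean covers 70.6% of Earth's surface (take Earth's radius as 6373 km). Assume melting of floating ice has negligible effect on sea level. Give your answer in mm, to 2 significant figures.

≈ 20 mm

Lunik: 8140 km³ × (915/1023) = 7281 km³ of water.
Lunane: 114 km³ × (915/1023) = 102.0 km³ of water.
The Halos ice shelf is floating and already displaces its own weight of water, so its melt adds essentially nothing to sea level.
Total added water ≈ 7.383×10^12 m³ over 3.60×10^14 m² → Δh = 0.0205 m = 20 mm.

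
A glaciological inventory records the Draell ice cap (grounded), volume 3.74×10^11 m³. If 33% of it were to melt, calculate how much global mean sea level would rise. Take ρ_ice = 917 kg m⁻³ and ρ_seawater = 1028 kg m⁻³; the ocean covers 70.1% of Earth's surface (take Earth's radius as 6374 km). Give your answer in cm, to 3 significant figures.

Draell: 0.33 × 3.74×10^11 m³ × (917/1028) = 1.101×10^11 m³ of water.
Spread over 3.58×10^14 m² of ocean, Δh = 1.101×10^11 / 3.58×10^14 = 3.08×10^-4 m = 0.0308 cm.

≈ 0.0308 cm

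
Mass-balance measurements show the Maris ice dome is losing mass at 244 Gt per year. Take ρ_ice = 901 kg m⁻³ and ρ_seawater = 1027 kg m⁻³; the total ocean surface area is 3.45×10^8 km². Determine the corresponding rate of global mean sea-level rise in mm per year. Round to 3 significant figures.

ρ_w = 1027 kg m⁻³. Annual water volume added = 244 Gt / ρ_w = 2.440×10^14 kg / 1027 kg m⁻³ = 2.376×10^11 m³.
Δh per year = 2.376×10^11 / 3.45×10^14 = 6.89×10^-4 m = 0.689 mm.

≈ 0.689 mm/yr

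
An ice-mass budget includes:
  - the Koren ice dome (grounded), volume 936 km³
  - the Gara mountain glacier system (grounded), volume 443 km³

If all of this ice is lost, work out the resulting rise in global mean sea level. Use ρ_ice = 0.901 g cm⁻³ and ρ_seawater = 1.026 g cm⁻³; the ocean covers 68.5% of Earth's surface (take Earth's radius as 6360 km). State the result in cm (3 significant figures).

Koren: 936 km³ × (901/1026) = 822.0 km³ of water.
Gara: 443 km³ × (901/1026) = 389.0 km³ of water.
Total added water ≈ 1.211×10^12 m³ over 3.48×10^14 m² → Δh = 3.48×10^-3 m = 0.348 cm.

≈ 0.348 cm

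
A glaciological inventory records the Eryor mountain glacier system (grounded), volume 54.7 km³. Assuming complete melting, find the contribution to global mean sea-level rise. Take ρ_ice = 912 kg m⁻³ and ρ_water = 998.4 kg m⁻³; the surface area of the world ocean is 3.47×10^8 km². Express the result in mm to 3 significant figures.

Eryor: 54.7 km³ × (912/998.4) = 49.97 km³ of water.
Spread over 3.47×10^14 m² of ocean, Δh = 4.997×10^10 / 3.47×10^14 = 1.44×10^-4 m = 0.144 mm.

≈ 0.144 mm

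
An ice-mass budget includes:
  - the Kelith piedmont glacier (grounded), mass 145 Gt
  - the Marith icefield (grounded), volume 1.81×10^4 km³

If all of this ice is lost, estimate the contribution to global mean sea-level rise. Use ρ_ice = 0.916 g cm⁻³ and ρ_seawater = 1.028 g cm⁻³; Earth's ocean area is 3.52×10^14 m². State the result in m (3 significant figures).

Kelith: 145 Gt = 1.450×10^14 kg; dividing by ρ_w = 1.028 g cm⁻³ = 1028 kg m⁻³ gives 1.411×10^11 m³ of water.
Marith: 1.81×10^4 km³ × (916/1028) = 1.613×10^4 km³ of water.
Total added water ≈ 1.627×10^13 m³ over 3.52×10^14 m² → Δh = 0.0462 m.

≈ 0.0462 m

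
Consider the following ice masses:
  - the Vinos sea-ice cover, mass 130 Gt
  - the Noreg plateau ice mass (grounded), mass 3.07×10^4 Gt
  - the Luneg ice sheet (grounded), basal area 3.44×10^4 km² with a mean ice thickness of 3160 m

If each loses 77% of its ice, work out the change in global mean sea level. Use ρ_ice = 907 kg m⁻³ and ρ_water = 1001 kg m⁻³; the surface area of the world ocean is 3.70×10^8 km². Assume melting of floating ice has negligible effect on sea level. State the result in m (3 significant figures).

The Vinos sea-ice cover is floating and already displaces its own weight of water, so its melt adds essentially nothing to sea level.
Noreg: 0.77 × 3.07×10^4 Gt = 2.364×10^16 kg; dividing by ρ_w = 1001 kg m⁻³ gives 2.362×10^13 m³ of water.
Luneg: ice volume = 3.44×10^4 km² × 3160 m = 1.087×10^5 km³; 0.77 × 1.087×10^5 × (907/1001) = 7.584×10^4 km³ of water.
Total added water ≈ 9.946×10^13 m³ over 3.70×10^14 m² → Δh = 0.269 m.

≈ 0.269 m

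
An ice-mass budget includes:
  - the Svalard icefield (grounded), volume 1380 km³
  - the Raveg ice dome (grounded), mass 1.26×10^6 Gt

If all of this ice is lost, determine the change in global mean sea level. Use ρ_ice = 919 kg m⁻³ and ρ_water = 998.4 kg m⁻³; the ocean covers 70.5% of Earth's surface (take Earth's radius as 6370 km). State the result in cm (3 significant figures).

≈ 351 cm

Svalard: 1380 km³ × (919/998.4) = 1270 km³ of water.
Raveg: 1.26×10^6 Gt = 1.260×10^18 kg; dividing by ρ_w = 998.4 kg m⁻³ gives 1.262×10^15 m³ of water.
Total added water ≈ 1.263×10^15 m³ over 3.59×10^14 m² → Δh = 3.51 m = 351 cm.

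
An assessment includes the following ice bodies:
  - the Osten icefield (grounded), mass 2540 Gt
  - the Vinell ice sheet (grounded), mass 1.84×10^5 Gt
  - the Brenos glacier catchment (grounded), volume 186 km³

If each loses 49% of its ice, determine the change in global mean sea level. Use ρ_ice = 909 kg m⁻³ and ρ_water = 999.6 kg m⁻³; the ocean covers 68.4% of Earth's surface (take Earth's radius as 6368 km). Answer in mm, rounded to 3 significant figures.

≈ 263 mm

Osten: 0.49 × 2540 Gt = 1.245×10^15 kg; dividing by ρ_w = 999.6 kg m⁻³ gives 1.245×10^12 m³ of water.
Vinell: 0.49 × 1.84×10^5 Gt = 9.016×10^16 kg; dividing by ρ_w = 999.6 kg m⁻³ gives 9.020×10^13 m³ of water.
Brenos: 0.49 × 186 km³ × (909/999.6) = 82.88 km³ of water.
Total added water ≈ 9.152×10^13 m³ over 3.49×10^14 m² → Δh = 0.263 m = 263 mm.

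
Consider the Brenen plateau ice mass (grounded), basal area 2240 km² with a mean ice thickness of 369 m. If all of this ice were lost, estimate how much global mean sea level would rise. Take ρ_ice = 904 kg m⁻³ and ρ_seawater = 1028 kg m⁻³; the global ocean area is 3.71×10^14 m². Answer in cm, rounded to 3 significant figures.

≈ 0.196 cm

Brenen: ice volume = 2240 km² × 369 m = 826.6 km³; 826.6 × (904/1028) = 726.9 km³ of water.
Spread over 3.71×10^14 m² of ocean, Δh = 7.269×10^11 / 3.71×10^14 = 1.96×10^-3 m = 0.196 cm.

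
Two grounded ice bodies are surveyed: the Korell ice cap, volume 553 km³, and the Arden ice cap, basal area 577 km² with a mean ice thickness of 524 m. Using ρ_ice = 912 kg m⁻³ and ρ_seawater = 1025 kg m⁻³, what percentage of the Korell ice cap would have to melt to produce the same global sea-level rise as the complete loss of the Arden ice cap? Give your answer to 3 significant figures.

≈ 54.7 %

Equal sea-level rise means equal mass of meltwater, i.e. equal mass of ice lost.
Ice mass of Arden: 2.757×10^14 kg; ice mass of Korell: 5.043×10^14 kg.
Fraction required = 2.757×10^14 / 5.043×10^14 = 0.547 → 54.7 %.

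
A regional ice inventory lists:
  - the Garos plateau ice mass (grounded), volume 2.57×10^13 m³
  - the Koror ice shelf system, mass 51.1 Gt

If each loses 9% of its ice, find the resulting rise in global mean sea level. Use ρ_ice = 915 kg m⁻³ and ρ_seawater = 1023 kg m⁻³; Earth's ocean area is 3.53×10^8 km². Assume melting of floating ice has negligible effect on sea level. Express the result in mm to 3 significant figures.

≈ 5.86 mm

Garos: 0.09 × 2.57×10^13 m³ × (915/1023) = 2.069×10^12 m³ of water.
The Koror ice shelf system is floating and already displaces its own weight of water, so its melt adds essentially nothing to sea level.
Total added water ≈ 2.069×10^12 m³ over 3.53×10^14 m² → Δh = 5.86×10^-3 m = 5.86 mm.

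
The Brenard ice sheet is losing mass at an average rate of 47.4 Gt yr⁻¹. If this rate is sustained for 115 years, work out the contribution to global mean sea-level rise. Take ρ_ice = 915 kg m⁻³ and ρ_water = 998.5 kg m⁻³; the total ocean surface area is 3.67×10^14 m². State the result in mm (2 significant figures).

Total mass lost = 47.4 Gt/yr × 115 yr = 5451 Gt = 5.451×10^15 kg.
ρ_w = 998.5 kg m⁻³, so water volume = 5.451×10^15 / 998.5 = 5.459×10^12 m³.
Δh = 5.459×10^12 / 3.67×10^14 = 0.0149 m = 15 mm.

≈ 15 mm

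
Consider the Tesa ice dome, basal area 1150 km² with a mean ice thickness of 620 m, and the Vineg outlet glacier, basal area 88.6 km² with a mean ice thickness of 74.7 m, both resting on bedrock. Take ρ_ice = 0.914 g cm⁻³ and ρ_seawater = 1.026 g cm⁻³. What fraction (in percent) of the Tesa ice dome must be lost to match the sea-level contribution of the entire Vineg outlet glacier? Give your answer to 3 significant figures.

Equal sea-level rise means equal mass of meltwater, i.e. equal mass of ice lost.
Ice mass of Vineg: 6.049×10^12 kg; ice mass of Tesa: 6.517×10^14 kg.
Fraction required = 6.049×10^12 / 6.517×10^14 = 9.28×10^-3 → 0.928 %.

≈ 0.928 %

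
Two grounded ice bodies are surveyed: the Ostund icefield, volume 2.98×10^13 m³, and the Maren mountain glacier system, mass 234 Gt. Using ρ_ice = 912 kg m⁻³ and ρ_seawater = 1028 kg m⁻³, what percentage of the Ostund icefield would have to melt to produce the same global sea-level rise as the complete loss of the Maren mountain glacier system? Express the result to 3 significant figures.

≈ 0.861 %

Equal sea-level rise means equal mass of meltwater, i.e. equal mass of ice lost.
Ice mass of Maren: 2.340×10^14 kg; ice mass of Ostund: 2.718×10^16 kg.
Fraction required = 2.340×10^14 / 2.718×10^16 = 8.61×10^-3 → 0.861 %.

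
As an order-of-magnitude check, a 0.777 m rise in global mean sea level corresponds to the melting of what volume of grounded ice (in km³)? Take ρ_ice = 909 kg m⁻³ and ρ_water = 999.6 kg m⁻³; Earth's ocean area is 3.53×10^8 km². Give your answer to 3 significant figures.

≈ 3.02×10^5 km³

Required water volume = Δh × A = 0.777 m × 3.53×10^14 m² = 2.743×10^14 m³ = 2.743×10^5 km³.
Ice volume = water volume × ρ_w/ρ_ice = 2.743×10^5 × 999.6/909 = 3.02×10^5 km³.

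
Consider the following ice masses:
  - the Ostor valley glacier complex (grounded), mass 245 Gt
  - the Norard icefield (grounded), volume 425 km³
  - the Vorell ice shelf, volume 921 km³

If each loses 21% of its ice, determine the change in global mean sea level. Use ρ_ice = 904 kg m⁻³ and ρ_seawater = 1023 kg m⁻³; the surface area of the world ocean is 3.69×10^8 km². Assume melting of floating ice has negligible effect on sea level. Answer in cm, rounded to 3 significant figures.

≈ 0.0350 cm

Ostor: 0.21 × 245 Gt = 5.145×10^13 kg; dividing by ρ_w = 1023 kg m⁻³ gives 5.029×10^10 m³ of water.
Norard: 0.21 × 425 km³ × (904/1023) = 78.87 km³ of water.
The Vorell ice shelf is floating and already displaces its own weight of water, so its melt adds essentially nothing to sea level.
Total added water ≈ 1.292×10^11 m³ over 3.69×10^14 m² → Δh = 3.50×10^-4 m = 0.0350 cm.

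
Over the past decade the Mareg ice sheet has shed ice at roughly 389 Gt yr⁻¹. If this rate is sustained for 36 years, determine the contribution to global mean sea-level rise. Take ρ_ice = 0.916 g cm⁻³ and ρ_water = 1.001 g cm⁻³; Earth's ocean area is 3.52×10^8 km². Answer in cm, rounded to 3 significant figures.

≈ 3.97 cm

Total mass lost = 389 Gt/yr × 36 yr = 1.400×10^4 Gt = 1.400×10^16 kg.
ρ_w = 1.001 g cm⁻³ = 1001 kg m⁻³, so water volume = 1.400×10^16 / 1001 = 1.399×10^13 m³.
Δh = 1.399×10^13 / 3.52×10^14 = 0.0397 m = 3.97 cm.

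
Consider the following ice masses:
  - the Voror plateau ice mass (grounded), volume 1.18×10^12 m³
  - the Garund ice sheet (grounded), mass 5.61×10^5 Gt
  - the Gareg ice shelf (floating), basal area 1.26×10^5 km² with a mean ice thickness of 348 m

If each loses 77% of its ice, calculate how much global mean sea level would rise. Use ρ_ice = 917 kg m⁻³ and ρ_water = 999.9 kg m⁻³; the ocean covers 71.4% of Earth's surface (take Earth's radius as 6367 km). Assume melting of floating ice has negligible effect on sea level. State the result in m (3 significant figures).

Voror: 0.77 × 1.18×10^12 m³ × (917/999.9) = 8.333×10^11 m³ of water.
Garund: 0.77 × 5.61×10^5 Gt = 4.320×10^17 kg; dividing by ρ_w = 999.9 kg m⁻³ gives 4.320×10^14 m³ of water.
The Gareg ice shelf is floating and already displaces its own weight of water, so its melt adds essentially nothing to sea level.
Total added water ≈ 4.328×10^14 m³ over 3.64×10^14 m² → Δh = 1.19 m.

≈ 1.19 m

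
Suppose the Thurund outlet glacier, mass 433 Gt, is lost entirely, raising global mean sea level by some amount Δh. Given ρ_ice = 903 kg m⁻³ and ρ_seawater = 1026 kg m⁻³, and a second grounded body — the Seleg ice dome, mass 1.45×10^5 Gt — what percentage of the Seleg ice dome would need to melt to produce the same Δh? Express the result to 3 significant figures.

Equal sea-level rise means equal mass of meltwater, i.e. equal mass of ice lost.
Ice mass of Thurund: 4.330×10^14 kg; ice mass of Seleg: 1.450×10^17 kg.
Fraction required = 4.330×10^14 / 1.450×10^17 = 2.99×10^-3 → 0.299 %.

≈ 0.299 %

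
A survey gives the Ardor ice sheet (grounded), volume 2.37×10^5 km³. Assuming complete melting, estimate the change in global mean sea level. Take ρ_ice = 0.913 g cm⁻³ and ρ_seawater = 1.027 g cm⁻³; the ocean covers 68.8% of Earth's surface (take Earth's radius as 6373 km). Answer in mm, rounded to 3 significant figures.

Ardor: 2.37×10^5 km³ × (913/1027) = 2.107×10^5 km³ of water.
Spread over 3.51×10^14 m² of ocean, Δh = 2.107×10^14 / 3.51×10^14 = 0.600 m = 600 mm.

≈ 600 mm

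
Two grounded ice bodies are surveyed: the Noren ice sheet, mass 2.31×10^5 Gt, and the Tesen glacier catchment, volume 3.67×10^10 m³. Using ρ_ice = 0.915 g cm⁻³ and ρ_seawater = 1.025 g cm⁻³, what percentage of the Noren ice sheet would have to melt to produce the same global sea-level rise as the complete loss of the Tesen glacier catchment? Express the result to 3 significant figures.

Equal sea-level rise means equal mass of meltwater, i.e. equal mass of ice lost.
Ice mass of Tesen: 3.358×10^13 kg; ice mass of Noren: 2.310×10^17 kg.
Fraction required = 3.358×10^13 / 2.310×10^17 = 1.45×10^-4 → 0.0145 %.

≈ 0.0145 %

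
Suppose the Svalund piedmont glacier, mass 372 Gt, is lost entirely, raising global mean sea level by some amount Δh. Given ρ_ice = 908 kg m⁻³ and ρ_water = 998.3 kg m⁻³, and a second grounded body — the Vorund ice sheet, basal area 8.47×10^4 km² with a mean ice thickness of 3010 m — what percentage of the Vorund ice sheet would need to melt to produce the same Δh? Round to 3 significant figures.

≈ 0.161 %

Equal sea-level rise means equal mass of meltwater, i.e. equal mass of ice lost.
Ice mass of Svalund: 3.720×10^14 kg; ice mass of Vorund: 2.315×10^17 kg.
Fraction required = 3.720×10^14 / 2.315×10^17 = 1.61×10^-3 → 0.161 %.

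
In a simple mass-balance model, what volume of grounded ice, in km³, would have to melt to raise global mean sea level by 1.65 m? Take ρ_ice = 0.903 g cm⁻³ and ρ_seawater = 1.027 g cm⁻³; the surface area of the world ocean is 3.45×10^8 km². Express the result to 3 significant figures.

Required water volume = Δh × A = 1.65 m × 3.45×10^14 m² = 5.692×10^14 m³ = 5.692×10^5 km³.
Ice volume = water volume × ρ_w/ρ_ice = 5.692×10^5 × 1027/903 = 6.47×10^5 km³.

≈ 6.47×10^5 km³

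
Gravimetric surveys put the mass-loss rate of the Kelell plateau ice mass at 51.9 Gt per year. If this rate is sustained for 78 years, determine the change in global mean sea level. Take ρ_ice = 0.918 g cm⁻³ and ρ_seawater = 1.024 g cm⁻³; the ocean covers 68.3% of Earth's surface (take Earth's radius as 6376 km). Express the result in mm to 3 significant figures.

Total mass lost = 51.9 Gt/yr × 78 yr = 4048 Gt = 4.048×10^15 kg.
ρ_w = 1.024 g cm⁻³ = 1024 kg m⁻³, so water volume = 4.048×10^15 / 1024 = 3.953×10^12 m³.
Δh = 3.953×10^12 / 3.49×10^14 = 0.0113 m = 11.3 mm.

≈ 11.3 mm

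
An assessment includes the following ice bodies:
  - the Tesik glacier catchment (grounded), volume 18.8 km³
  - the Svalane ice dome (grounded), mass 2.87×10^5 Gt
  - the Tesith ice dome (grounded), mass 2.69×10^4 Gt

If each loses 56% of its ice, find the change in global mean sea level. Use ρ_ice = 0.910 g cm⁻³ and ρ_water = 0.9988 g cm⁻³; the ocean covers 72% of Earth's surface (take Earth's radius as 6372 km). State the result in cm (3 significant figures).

≈ 47.9 cm

Tesik: 0.56 × 18.8 km³ × (910/998.8) = 9.592 km³ of water.
Svalane: 0.56 × 2.87×10^5 Gt = 1.607×10^17 kg; dividing by ρ_w = 0.9988 g cm⁻³ = 998.8 kg m⁻³ gives 1.609×10^14 m³ of water.
Tesith: 0.56 × 2.69×10^4 Gt = 1.506×10^16 kg; dividing by ρ_w = 998.8 kg m⁻³ gives 1.508×10^13 m³ of water.
Total added water ≈ 1.760×10^14 m³ over 3.67×10^14 m² → Δh = 0.479 m = 47.9 cm.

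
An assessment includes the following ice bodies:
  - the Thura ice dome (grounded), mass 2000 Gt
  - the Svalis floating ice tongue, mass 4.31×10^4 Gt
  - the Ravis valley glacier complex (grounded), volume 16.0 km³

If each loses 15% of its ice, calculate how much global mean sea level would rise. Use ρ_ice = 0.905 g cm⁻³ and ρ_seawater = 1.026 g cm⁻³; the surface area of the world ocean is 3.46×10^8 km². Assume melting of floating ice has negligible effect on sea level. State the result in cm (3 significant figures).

Thura: 0.15 × 2000 Gt = 3.000×10^14 kg; dividing by ρ_w = 1.026 g cm⁻³ = 1026 kg m⁻³ gives 2.924×10^11 m³ of water.
The Svalis floating ice tongue is floating and already displaces its own weight of water, so its melt adds essentially nothing to sea level.
Ravis: 0.15 × 16.0 km³ × (905/1026) = 2.117 km³ of water.
Total added water ≈ 2.945×10^11 m³ over 3.46×10^14 m² → Δh = 8.51×10^-4 m = 0.0851 cm.

≈ 0.0851 cm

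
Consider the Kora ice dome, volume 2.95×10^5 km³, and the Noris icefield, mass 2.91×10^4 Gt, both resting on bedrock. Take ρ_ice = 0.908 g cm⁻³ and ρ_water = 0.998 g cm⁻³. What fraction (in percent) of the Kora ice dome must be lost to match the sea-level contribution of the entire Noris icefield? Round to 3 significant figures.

Equal sea-level rise means equal mass of meltwater, i.e. equal mass of ice lost.
Ice mass of Noris: 2.910×10^16 kg; ice mass of Kora: 2.679×10^17 kg.
Fraction required = 2.910×10^16 / 2.679×10^17 = 0.109 → 10.9 %.

≈ 10.9 %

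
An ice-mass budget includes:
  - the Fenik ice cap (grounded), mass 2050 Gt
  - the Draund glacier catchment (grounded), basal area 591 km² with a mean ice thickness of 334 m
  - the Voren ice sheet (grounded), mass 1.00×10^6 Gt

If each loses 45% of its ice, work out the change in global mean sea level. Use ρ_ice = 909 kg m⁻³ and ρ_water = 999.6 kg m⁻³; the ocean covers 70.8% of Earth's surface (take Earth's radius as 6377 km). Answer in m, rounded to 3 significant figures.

≈ 1.25 m

Fenik: 0.45 × 2050 Gt = 9.225×10^14 kg; dividing by ρ_w = 999.6 kg m⁻³ gives 9.229×10^11 m³ of water.
Draund: ice volume = 591 km² × 334 m = 197.4 km³; 0.45 × 197.4 × (909/999.6) = 80.78 km³ of water.
Voren: 0.45 × 1.00×10^6 Gt = 4.500×10^17 kg; dividing by ρ_w = 999.6 kg m⁻³ gives 4.502×10^14 m³ of water.
Total added water ≈ 4.512×10^14 m³ over 3.62×10^14 m² → Δh = 1.25 m.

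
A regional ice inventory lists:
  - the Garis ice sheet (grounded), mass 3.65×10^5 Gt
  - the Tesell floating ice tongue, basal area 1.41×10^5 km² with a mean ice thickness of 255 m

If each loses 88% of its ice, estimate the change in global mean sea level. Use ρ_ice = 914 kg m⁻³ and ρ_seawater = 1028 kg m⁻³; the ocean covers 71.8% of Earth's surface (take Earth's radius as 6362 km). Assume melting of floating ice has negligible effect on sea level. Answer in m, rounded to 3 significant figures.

≈ 0.856 m

Garis: 0.88 × 3.65×10^5 Gt = 3.212×10^17 kg; dividing by ρ_w = 1028 kg m⁻³ gives 3.125×10^14 m³ of water.
The Tesell floating ice tongue is floating and already displaces its own weight of water, so its melt adds essentially nothing to sea level.
Total added water ≈ 3.125×10^14 m³ over 3.65×10^14 m² → Δh = 0.856 m.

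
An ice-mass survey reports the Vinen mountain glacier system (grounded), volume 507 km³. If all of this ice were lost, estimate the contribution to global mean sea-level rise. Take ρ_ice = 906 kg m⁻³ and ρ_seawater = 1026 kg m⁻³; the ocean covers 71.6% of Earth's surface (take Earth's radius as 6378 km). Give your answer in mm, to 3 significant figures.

≈ 1.22 mm

Vinen: 507 km³ × (906/1026) = 447.7 km³ of water.
Spread over 3.66×10^14 m² of ocean, Δh = 4.477×10^11 / 3.66×10^14 = 1.22×10^-3 m = 1.22 mm.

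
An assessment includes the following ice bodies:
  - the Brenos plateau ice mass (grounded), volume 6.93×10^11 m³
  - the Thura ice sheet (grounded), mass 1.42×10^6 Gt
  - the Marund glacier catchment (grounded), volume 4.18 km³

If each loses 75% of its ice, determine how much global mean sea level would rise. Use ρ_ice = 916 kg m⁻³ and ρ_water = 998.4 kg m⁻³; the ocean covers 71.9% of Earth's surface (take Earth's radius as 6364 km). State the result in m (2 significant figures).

Brenos: 0.75 × 6.93×10^11 m³ × (916/998.4) = 4.769×10^11 m³ of water.
Thura: 0.75 × 1.42×10^6 Gt = 1.065×10^18 kg; dividing by ρ_w = 998.4 kg m⁻³ gives 1.067×10^15 m³ of water.
Marund: 0.75 × 4.18 km³ × (916/998.4) = 2.876 km³ of water.
Total added water ≈ 1.067×10^15 m³ over 3.66×10^14 m² → Δh = 2.92 m.

≈ 2.9 m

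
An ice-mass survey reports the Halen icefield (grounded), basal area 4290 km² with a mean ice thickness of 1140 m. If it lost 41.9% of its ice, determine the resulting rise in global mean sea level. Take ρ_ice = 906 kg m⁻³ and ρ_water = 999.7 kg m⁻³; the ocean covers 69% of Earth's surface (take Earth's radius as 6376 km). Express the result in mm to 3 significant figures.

≈ 5.27 mm

Halen: ice volume = 4290 km² × 1140 m = 4891 km³; 0.419 × 4891 × (906/999.7) = 1857 km³ of water.
Spread over 3.52×10^14 m² of ocean, Δh = 1.857×10^12 / 3.52×10^14 = 5.27×10^-3 m = 5.27 mm.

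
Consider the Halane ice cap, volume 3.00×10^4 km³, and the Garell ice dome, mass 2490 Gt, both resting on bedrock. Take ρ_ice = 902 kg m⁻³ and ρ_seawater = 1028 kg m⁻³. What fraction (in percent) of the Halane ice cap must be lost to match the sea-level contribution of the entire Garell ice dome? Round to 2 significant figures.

≈ 9.2 %

Equal sea-level rise means equal mass of meltwater, i.e. equal mass of ice lost.
Ice mass of Garell: 2.490×10^15 kg; ice mass of Halane: 2.706×10^16 kg.
Fraction required = 2.490×10^15 / 2.706×10^16 = 0.0920 → 9.2 %.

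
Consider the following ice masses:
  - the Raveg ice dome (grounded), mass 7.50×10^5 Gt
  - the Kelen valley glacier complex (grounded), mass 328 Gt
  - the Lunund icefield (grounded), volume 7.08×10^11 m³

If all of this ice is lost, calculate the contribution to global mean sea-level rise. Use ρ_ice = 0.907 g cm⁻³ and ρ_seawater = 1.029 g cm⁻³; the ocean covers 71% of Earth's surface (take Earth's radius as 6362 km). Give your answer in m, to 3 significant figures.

Raveg: 7.50×10^5 Gt = 7.500×10^17 kg; dividing by ρ_w = 1.029 g cm⁻³ = 1029 kg m⁻³ gives 7.289×10^14 m³ of water.
Kelen: 328 Gt = 3.280×10^14 kg; dividing by ρ_w = 1029 kg m⁻³ gives 3.188×10^11 m³ of water.
Lunund: 7.08×10^11 m³ × (907/1029) = 6.241×10^11 m³ of water.
Total added water ≈ 7.298×10^14 m³ over 3.61×10^14 m² → Δh = 2.02 m.

≈ 2.02 m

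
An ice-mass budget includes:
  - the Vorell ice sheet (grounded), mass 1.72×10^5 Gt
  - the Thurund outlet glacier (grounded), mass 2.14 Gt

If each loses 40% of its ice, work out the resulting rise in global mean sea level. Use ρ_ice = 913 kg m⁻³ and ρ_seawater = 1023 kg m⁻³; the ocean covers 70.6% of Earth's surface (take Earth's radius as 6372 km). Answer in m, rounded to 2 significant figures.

≈ 0.19 m

Vorell: 0.4 × 1.72×10^5 Gt = 6.880×10^16 kg; dividing by ρ_w = 1023 kg m⁻³ gives 6.725×10^13 m³ of water.
Thurund: 0.4 × 2.14 Gt = 8.560×10^11 kg; dividing by ρ_w = 1023 kg m⁻³ gives 8.368×10^8 m³ of water.
Total added water ≈ 6.725×10^13 m³ over 3.60×10^14 m² → Δh = 0.187 m.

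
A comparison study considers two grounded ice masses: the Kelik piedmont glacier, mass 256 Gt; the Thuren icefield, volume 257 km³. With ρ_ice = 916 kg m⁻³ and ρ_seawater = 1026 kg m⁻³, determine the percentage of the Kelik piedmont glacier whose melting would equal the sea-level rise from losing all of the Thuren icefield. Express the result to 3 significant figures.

Equal sea-level rise means equal mass of meltwater, i.e. equal mass of ice lost.
Ice mass of Thuren: 2.354×10^14 kg; ice mass of Kelik: 2.560×10^14 kg.
Fraction required = 2.354×10^14 / 2.560×10^14 = 0.920 → 92.0 %.

≈ 92.0 %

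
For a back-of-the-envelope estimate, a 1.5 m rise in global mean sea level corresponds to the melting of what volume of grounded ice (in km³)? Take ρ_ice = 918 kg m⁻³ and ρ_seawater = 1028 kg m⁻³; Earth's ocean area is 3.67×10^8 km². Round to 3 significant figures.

Required water volume = Δh × A = 1.5 m × 3.67×10^14 m² = 5.505×10^14 m³ = 5.505×10^5 km³.
Ice volume = water volume × ρ_w/ρ_ice = 5.505×10^5 × 1028/918 = 6.16×10^5 km³.

≈ 6.16×10^5 km³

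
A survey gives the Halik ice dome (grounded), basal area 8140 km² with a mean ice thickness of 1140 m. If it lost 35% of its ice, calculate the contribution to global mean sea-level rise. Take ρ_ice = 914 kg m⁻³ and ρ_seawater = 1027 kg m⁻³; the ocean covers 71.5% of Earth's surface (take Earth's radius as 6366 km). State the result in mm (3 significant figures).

≈ 7.94 mm

Halik: ice volume = 8140 km² × 1140 m = 9280 km³; 0.35 × 9280 × (914/1027) = 2891 km³ of water.
Spread over 3.64×10^14 m² of ocean, Δh = 2.891×10^12 / 3.64×10^14 = 7.94×10^-3 m = 7.94 mm.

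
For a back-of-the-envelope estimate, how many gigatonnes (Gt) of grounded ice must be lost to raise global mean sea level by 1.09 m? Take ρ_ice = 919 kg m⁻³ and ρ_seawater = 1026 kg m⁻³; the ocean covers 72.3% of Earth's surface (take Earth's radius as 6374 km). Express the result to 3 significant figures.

≈ 4.13×10^5 Gt

Required water volume = Δh × A = 1.09 m × 3.69×10^14 m² = 4.023×10^14 m³.
ρ_w = 1026 kg m⁻³, so the mass of water = 4.023×10^14 m³ × 1026 kg m⁻³ = 4.128×10^17 kg = 4.13×10^5 Gt (and the same mass of ice, by conservation).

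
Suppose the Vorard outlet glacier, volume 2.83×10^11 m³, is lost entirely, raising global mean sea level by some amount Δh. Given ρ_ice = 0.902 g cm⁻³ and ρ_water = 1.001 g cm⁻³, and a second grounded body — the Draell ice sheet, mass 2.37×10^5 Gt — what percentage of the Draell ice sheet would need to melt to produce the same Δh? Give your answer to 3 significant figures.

Equal sea-level rise means equal mass of meltwater, i.e. equal mass of ice lost.
Ice mass of Vorard: 2.553×10^14 kg; ice mass of Draell: 2.370×10^17 kg.
Fraction required = 2.553×10^14 / 2.370×10^17 = 1.08×10^-3 → 0.108 %.

≈ 0.108 %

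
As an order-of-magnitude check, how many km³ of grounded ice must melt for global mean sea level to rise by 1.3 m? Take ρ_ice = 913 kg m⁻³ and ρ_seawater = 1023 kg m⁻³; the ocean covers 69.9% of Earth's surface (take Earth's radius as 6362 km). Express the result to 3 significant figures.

≈ 5.18×10^5 km³

Required water volume = Δh × A = 1.3 m × 3.56×10^14 m² = 4.622×10^14 m³ = 4.622×10^5 km³.
Ice volume = water volume × ρ_w/ρ_ice = 4.622×10^5 × 1023/913 = 5.18×10^5 km³.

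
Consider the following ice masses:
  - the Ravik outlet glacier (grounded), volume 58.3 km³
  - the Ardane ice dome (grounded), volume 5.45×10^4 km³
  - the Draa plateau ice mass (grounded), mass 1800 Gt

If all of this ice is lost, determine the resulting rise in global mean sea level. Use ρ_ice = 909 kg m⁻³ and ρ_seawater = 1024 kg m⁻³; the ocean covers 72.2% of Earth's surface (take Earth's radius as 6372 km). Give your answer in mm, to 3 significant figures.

Ravik: 58.3 km³ × (909/1024) = 51.75 km³ of water.
Ardane: 5.45×10^4 km³ × (909/1024) = 4.838×10^4 km³ of water.
Draa: 1800 Gt = 1.800×10^15 kg; dividing by ρ_w = 1024 kg m⁻³ gives 1.758×10^12 m³ of water.
Total added water ≈ 5.019×10^13 m³ over 3.68×10^14 m² → Δh = 0.136 m = 136 mm.

≈ 136 mm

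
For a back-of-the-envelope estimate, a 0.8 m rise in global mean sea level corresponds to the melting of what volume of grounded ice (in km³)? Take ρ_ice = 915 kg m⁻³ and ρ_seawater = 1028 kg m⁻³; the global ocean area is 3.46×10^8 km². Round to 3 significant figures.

≈ 3.11×10^5 km³

Required water volume = Δh × A = 0.8 m × 3.46×10^14 m² = 2.768×10^14 m³ = 2.768×10^5 km³.
Ice volume = water volume × ρ_w/ρ_ice = 2.768×10^5 × 1028/915 = 3.11×10^5 km³.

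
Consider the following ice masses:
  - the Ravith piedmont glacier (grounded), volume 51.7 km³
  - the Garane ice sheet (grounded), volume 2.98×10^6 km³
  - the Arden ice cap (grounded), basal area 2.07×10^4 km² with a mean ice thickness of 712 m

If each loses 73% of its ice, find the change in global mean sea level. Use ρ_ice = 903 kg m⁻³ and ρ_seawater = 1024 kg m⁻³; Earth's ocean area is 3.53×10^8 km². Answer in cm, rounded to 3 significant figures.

Ravith: 0.73 × 51.7 km³ × (903/1024) = 33.28 km³ of water.
Garane: 0.73 × 2.98×10^6 km³ × (903/1024) = 1.918×10^6 km³ of water.
Arden: ice volume = 2.07×10^4 km² × 712 m = 1.474×10^4 km³; 0.73 × 1.474×10^4 × (903/1024) = 9488 km³ of water.
Total added water ≈ 1.928×10^15 m³ over 3.53×10^14 m² → Δh = 5.46 m = 546 cm.

≈ 546 cm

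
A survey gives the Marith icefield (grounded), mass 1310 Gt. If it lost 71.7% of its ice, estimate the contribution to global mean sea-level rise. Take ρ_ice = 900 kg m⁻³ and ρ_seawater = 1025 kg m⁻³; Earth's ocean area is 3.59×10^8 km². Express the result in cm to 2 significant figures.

≈ 0.26 cm

Marith: 0.717 × 1310 Gt = 9.393×10^14 kg; dividing by ρ_w = 1025 kg m⁻³ gives 9.164×10^11 m³ of water.
Spread over 3.59×10^14 m² of ocean, Δh = 9.164×10^11 / 3.59×10^14 = 2.55×10^-3 m = 0.26 cm.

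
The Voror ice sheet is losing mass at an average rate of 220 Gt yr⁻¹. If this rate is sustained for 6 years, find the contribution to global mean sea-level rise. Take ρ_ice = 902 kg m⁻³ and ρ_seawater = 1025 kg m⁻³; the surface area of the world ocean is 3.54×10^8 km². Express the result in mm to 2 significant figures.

Total mass lost = 220 Gt/yr × 6 yr = 1320 Gt = 1.320×10^15 kg.
ρ_w = 1025 kg m⁻³, so water volume = 1.320×10^15 / 1025 = 1.288×10^12 m³.
Δh = 1.288×10^12 / 3.54×10^14 = 3.64×10^-3 m = 3.6 mm.

≈ 3.6 mm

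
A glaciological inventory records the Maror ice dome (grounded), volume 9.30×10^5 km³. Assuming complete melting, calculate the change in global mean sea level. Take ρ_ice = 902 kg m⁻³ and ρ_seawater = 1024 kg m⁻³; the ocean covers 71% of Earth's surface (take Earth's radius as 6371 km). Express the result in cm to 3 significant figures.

Maror: 9.30×10^5 km³ × (902/1024) = 8.192×10^5 km³ of water.
Spread over 3.62×10^14 m² of ocean, Δh = 8.192×10^14 / 3.62×10^14 = 2.26 m = 226 cm.

≈ 226 cm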